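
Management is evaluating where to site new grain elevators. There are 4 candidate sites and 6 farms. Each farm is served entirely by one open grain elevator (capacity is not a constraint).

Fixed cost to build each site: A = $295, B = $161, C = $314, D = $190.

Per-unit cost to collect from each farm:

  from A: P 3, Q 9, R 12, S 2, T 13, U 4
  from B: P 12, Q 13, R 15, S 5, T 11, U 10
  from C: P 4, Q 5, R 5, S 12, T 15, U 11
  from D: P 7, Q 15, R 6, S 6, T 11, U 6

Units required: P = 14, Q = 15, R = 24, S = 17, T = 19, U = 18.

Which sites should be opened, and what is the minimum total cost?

For any fixed open set, each farm goes to its cheapest open site; total = fixed + service.
{D}: P→D 7·14=98, Q→D 15·15=225, R→D 6·24=144, S→D 6·17=102, T→D 11·19=209, U→D 6·18=108. Service 886; fixed 190; total 1076.
{A}: P→A 3·14=42, Q→A 9·15=135, R→A 12·24=288, S→A 2·17=34, T→A 13·19=247, U→A 4·18=72. Service 818; fixed 295; total 1113.
{A, D}: service 636 + fixed 485 = 1121
{A, B, C, D}: service 552 + fixed 960 = 1512
No other subset beats 1076.

Open D only; minimum total cost 1076.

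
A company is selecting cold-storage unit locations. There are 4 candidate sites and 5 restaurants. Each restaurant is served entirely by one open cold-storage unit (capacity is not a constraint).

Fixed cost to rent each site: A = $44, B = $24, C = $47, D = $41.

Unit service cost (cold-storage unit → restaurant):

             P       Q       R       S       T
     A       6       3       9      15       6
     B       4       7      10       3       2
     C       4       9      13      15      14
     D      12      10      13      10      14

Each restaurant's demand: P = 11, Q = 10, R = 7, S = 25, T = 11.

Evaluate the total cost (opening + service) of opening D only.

Each restaurant is assigned to its cheapest site among the open ones.
{D}: P→D 12·11=132, Q→D 10·10=100, R→D 13·7=91, S→D 10·25=250, T→D 14·11=154. Service 727; fixed 41; total 768.

Total cost: 768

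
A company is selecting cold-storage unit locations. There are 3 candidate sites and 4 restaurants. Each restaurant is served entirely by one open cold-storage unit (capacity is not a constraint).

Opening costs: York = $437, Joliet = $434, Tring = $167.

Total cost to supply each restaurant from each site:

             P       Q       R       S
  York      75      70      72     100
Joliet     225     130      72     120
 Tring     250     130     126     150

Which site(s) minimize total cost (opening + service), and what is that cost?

For any fixed open set, each restaurant goes to its cheapest open site; total = fixed + service.
{York}: P→York 75, Q→York 70, R→York 72, S→York 100. Service 317; fixed 437; total 754.
{Tring}: service 656 + fixed 167 = 823
{York, Tring}: service 317 + fixed 604 = 921
{York, Joliet, Tring}: service 317 + fixed 1038 = 1355
No other subset beats 754.

Open York only; minimum total cost 754.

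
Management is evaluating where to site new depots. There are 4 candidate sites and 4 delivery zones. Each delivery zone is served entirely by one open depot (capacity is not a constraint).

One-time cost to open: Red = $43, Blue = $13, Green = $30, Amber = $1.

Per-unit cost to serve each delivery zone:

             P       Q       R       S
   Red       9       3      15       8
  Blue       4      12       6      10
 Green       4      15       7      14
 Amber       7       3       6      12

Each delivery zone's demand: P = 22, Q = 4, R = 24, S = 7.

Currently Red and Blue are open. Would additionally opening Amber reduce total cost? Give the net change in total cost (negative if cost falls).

No — net change +1 (cost rises by 1).

Current service cost with {Red, Blue}: 300.
Adding Amber: each delivery zone re-picks its cheapest; new service cost 300, saving 0.
Extra fixed cost: 1. Net change = 1 − 0 = 1.
(Totals: 356 → 357.)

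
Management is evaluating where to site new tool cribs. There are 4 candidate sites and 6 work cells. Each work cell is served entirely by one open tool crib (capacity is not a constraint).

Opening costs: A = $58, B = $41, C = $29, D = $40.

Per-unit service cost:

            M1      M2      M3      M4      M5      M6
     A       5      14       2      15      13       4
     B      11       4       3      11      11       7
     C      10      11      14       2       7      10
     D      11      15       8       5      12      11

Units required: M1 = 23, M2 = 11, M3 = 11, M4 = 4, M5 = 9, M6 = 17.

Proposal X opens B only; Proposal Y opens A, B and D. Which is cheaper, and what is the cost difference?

Proposal X: {B}: M1→B 11·23=253, M2→B 4·11=44, M3→B 3·11=33, M4→B 11·4=44, M5→B 11·9=99, M6→B 7·17=119. Service 592; fixed 41; total 633.
Proposal Y: {A, B, D}: M1→A 5·23=115, M2→B 4·11=44, M3→A 2·11=22, M4→D 5·4=20, M5→B 11·9=99, M6→A 4·17=68. Service 368; fixed 139; total 507.
Difference: |633 − 507| = 126.

Proposal Y is cheaper by 126.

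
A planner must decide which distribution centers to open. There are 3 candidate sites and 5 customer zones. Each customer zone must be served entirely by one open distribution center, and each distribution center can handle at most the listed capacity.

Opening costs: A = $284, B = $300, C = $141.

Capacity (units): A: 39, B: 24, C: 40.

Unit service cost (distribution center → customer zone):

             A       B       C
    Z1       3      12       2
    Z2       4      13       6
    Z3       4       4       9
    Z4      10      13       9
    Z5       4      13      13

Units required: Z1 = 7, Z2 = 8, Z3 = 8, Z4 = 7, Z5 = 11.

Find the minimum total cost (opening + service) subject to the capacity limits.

Open {A, C}: Z1→C 2·7=14, Z2→A 4·8=32, Z3→A 4·8=32, Z4→C 9·7=63, Z5→A 4·11=44.
Loads: A carries 27/39, C carries 14/40. Service 185; fixed 425; total 610.
Next best feasible plan costs 617.

Minimum total cost: 610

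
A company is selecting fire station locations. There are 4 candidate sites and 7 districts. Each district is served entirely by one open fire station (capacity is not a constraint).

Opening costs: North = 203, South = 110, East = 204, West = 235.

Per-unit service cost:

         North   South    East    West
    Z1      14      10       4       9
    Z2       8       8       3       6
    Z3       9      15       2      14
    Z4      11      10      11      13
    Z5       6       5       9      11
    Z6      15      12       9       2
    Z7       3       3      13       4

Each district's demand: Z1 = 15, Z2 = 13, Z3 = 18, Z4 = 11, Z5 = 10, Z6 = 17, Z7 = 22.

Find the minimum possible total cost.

Minimum total cost: 828

For any fixed open set, each district goes to its cheapest open site; total = fixed + service.
{South, East}: Z1→East 4·15=60, Z2→East 3·13=39, Z3→East 2·18=36, Z4→South 10·11=110, Z5→South 5·10=50, Z6→East 9·17=153, Z7→South 3·22=66. Service 514; fixed 314; total 828.
{East, West}: service 468 + fixed 439 = 907
{North, East}: service 535 + fixed 407 = 942
{North, South, East, West}: service 395 + fixed 752 = 1147
No other subset beats 828.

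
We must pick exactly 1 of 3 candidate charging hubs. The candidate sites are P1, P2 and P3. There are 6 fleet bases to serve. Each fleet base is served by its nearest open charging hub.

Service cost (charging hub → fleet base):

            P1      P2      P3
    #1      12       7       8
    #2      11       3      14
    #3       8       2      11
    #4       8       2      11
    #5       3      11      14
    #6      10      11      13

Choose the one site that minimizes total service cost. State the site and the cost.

With exactly 1 open, each fleet base uses its cheapest among the chosen.
{P2}: #1→P2 7, #2→P2 3, #3→P2 2, #4→P2 2, #5→P2 11, #6→P2 11. Service cost 36.
{P1}: service cost 52
{P3}: service cost 71
Among all 3 size-1 choices, {P2} is lowest.

Choose P2 only; total service cost 36.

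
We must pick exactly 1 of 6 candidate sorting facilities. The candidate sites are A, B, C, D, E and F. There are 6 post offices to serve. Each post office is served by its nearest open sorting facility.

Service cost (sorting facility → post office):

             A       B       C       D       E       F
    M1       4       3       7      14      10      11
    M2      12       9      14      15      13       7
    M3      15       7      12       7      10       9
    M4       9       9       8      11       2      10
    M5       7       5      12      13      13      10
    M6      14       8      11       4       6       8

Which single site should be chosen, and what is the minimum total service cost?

With exactly 1 open, each post office uses its cheapest among the chosen.
{B}: M1→B 3, M2→B 9, M3→B 7, M4→B 9, M5→B 5, M6→B 8. Service cost 41.
{E}: service cost 54
{F}: service cost 55
Among all 6 size-1 choices, {B} is lowest.

Choose B only; total service cost 41.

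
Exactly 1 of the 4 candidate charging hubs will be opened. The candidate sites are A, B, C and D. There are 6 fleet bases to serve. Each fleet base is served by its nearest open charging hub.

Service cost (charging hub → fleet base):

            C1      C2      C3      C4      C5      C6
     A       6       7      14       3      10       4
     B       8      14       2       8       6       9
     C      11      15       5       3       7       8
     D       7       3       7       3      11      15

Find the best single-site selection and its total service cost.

Choose A only; total service cost 44.

With exactly 1 open, each fleet base uses its cheapest among the chosen.
{A}: C1→A 6, C2→A 7, C3→A 14, C4→A 3, C5→A 10, C6→A 4. Service cost 44.
{D}: service cost 46
{B}: service cost 47
Among all 4 size-1 choices, {A} is lowest.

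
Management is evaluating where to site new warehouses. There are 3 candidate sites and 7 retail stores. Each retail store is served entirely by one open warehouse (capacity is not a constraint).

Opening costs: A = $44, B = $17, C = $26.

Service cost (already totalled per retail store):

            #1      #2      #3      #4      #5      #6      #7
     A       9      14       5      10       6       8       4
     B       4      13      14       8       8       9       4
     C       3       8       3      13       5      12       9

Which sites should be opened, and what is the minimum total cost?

Open B only; minimum total cost 77.

For any fixed open set, each retail store goes to its cheapest open site; total = fixed + service.
{B}: #1→B 4, #2→B 13, #3→B 14, #4→B 8, #5→B 8, #6→B 9, #7→B 4. Service 60; fixed 17; total 77.
{C}: service 53 + fixed 26 = 79
{B, C}: #1→C 3, #2→C 8, #3→C 3, #4→B 8, #5→C 5, #6→B 9, #7→B 4. Service 40; fixed 43; total 83.
{A, B, C}: service 39 + fixed 87 = 126
No other subset beats 77.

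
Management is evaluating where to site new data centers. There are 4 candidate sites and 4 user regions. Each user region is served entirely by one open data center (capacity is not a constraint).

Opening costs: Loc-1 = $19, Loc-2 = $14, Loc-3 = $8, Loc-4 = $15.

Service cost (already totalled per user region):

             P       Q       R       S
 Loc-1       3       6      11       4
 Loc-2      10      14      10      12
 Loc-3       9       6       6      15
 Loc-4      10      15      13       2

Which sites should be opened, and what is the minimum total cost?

Open Loc-1 only; minimum total cost 43.

For any fixed open set, each user region goes to its cheapest open site; total = fixed + service.
{Loc-1}: P→Loc-1 3, Q→Loc-1 6, R→Loc-1 11, S→Loc-1 4. Service 24; fixed 19; total 43.
{Loc-3}: service 36 + fixed 8 = 44
{Loc-1, Loc-3}: service 19 + fixed 27 = 46
{Loc-1, Loc-2, Loc-3, Loc-4}: service 17 + fixed 56 = 73
No other subset beats 43.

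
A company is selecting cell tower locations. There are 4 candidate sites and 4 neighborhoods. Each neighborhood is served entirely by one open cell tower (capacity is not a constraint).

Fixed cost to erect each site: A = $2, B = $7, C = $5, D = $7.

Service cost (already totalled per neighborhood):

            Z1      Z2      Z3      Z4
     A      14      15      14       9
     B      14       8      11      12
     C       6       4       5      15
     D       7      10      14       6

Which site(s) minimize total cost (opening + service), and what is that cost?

For any fixed open set, each neighborhood goes to its cheapest open site; total = fixed + service.
{A, C}: Z1→C 6, Z2→C 4, Z3→C 5, Z4→A 9. Service 24; fixed 7; total 31.
{C, D}: Z1→C 6, Z2→C 4, Z3→C 5, Z4→D 6. Service 21; fixed 12; total 33.
{A, C, D}: service 21 + fixed 14 = 35
{A, B, C, D}: Z1→C 6, Z2→C 4, Z3→C 5, Z4→D 6. Service 21; fixed 21; total 42.
No other subset beats 31.

Open A and C; minimum total cost 31.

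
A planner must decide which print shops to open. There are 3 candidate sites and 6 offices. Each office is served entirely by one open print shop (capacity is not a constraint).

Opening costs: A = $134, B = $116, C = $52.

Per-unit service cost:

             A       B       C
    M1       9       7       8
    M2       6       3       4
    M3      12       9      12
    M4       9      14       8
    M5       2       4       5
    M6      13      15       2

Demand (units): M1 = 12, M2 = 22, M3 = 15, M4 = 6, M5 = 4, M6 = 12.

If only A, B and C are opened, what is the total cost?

Each office is assigned to its cheapest site among the open ones.
{A, B, C}: M1→B 7·12=84, M2→B 3·22=66, M3→B 9·15=135, M4→C 8·6=48, M5→A 2·4=8, M6→C 2·12=24. Service 365; fixed 302; total 667.

Total cost: 667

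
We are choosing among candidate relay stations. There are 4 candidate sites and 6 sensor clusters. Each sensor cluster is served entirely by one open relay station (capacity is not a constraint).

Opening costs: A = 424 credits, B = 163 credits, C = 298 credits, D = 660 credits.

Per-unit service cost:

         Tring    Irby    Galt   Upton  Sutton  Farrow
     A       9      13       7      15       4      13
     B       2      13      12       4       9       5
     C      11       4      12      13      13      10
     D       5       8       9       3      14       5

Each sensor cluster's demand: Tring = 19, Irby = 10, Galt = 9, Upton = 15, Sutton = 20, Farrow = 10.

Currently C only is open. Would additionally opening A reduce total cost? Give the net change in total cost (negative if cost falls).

Current service cost with {C}: 912.
Adding A: each sensor cluster re-picks its cheapest; new service cost 649, saving 263.
Extra fixed cost: 424. Net change = 424 − 263 = 161.
(Totals: 1210 → 1371.)

No — net change +161 (cost rises by 161).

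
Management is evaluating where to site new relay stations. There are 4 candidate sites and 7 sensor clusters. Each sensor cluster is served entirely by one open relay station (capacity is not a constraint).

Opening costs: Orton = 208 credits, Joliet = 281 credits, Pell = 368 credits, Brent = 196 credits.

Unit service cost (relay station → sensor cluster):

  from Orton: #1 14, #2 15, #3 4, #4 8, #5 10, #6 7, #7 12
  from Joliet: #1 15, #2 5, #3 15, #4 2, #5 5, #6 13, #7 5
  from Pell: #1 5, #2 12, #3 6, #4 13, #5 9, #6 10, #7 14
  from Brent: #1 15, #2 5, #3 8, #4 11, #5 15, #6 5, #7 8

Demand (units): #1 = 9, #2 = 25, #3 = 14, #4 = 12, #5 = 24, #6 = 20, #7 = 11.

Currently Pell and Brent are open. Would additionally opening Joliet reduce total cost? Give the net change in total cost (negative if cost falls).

Current service cost with {Pell, Brent}: 790.
Adding Joliet: each sensor cluster re-picks its cheapest; new service cost 553, saving 237.
Extra fixed cost: 281. Net change = 281 − 237 = 44.
(Totals: 1354 → 1398.)

No — net change +44 (cost rises by 44).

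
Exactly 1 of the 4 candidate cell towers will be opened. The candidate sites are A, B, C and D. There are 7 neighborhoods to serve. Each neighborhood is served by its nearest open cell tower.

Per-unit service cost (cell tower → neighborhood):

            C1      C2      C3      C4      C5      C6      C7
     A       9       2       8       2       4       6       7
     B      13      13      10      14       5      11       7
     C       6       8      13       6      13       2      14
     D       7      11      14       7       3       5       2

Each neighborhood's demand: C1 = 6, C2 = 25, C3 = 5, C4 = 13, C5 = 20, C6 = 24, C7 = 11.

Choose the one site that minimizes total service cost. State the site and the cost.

Choose A only; total service cost 471.

With exactly 1 open, each neighborhood uses its cheapest among the chosen.
{A}: C1→A 9·6=54, C2→A 2·25=50, C3→A 8·5=40, C4→A 2·13=26, C5→A 4·20=80, C6→A 6·24=144, C7→A 7·11=77. Service cost 471.
{D}: service cost 680
{C}: service cost 841
Among all 4 size-1 choices, {A} is lowest.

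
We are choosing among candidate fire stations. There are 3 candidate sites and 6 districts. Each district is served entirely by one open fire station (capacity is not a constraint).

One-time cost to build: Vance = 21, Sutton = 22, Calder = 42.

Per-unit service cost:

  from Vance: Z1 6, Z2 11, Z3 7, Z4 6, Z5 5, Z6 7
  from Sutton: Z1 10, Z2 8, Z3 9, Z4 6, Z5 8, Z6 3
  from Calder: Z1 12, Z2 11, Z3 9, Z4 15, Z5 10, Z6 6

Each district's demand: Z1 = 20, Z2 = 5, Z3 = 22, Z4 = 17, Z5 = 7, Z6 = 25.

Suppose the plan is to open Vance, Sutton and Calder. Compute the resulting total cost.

Each district is assigned to its cheapest site among the open ones.
{Vance, Sutton, Calder}: Z1→Vance 6·20=120, Z2→Sutton 8·5=40, Z3→Vance 7·22=154, Z4→Vance 6·17=102, Z5→Vance 5·7=35, Z6→Sutton 3·25=75. Service 526; fixed 85; total 611.

Total cost: 611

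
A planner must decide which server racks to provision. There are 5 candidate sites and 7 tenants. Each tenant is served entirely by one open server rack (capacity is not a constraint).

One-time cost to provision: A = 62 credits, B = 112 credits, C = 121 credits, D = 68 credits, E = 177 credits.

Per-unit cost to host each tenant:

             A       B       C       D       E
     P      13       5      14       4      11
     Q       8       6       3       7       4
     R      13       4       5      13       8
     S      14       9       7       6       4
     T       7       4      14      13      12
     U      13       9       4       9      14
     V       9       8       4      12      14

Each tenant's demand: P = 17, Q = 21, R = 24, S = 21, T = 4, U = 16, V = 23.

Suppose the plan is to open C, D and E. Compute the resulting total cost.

Total cost: 905

Each tenant is assigned to its cheapest site among the open ones.
{C, D, E}: P→D 4·17=68, Q→C 3·21=63, R→C 5·24=120, S→E 4·21=84, T→E 12·4=48, U→C 4·16=64, V→C 4·23=92. Service 539; fixed 366; total 905.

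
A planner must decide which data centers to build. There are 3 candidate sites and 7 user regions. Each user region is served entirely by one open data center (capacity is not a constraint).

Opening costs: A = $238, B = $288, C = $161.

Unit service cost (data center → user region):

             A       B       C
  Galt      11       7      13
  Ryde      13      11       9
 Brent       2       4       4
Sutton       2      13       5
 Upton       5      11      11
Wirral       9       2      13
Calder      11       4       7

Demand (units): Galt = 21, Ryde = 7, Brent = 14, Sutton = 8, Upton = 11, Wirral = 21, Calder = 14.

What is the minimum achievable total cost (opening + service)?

Minimum total cost: 891

For any fixed open set, each user region goes to its cheapest open site; total = fixed + service.
{B}: Galt→B 7·21=147, Ryde→B 11·7=77, Brent→B 4·14=56, Sutton→B 13·8=104, Upton→B 11·11=121, Wirral→B 2·21=42, Calder→B 4·14=56. Service 603; fixed 288; total 891.
{A, B}: service 421 + fixed 526 = 947
{B, C}: service 525 + fixed 449 = 974
{A, B, C}: service 407 + fixed 687 = 1094
No other subset beats 891.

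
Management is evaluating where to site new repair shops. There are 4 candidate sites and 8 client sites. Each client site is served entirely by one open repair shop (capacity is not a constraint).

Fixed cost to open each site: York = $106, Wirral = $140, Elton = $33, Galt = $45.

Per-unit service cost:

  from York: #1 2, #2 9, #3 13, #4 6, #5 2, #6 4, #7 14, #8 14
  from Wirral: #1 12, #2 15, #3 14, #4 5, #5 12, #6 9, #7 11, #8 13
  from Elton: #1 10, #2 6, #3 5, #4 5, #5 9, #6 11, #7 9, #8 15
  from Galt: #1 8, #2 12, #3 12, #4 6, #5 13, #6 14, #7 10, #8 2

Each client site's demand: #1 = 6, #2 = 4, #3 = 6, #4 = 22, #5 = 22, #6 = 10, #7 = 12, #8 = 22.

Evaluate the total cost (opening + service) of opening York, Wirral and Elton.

Each client site is assigned to its cheapest site among the open ones.
{York, Wirral, Elton}: #1→York 2·6=12, #2→Elton 6·4=24, #3→Elton 5·6=30, #4→Wirral 5·22=110, #5→York 2·22=44, #6→York 4·10=40, #7→Elton 9·12=108, #8→Wirral 13·22=286. Service 654; fixed 279; total 933.

Total cost: 933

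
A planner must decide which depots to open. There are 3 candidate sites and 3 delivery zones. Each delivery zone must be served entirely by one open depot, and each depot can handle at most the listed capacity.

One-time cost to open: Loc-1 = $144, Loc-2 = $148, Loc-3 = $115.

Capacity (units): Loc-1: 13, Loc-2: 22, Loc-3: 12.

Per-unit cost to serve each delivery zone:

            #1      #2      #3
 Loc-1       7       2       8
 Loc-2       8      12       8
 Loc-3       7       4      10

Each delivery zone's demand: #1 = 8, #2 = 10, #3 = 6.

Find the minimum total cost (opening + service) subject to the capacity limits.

Open {Loc-2, Loc-3}: #1→Loc-2 8·8=64, #2→Loc-3 4·10=40, #3→Loc-2 8·6=48.
Loads: Loc-2 carries 14/22, Loc-3 carries 10/12. Service 152; fixed 263; total 415.
Next best feasible plan costs 424.

Minimum total cost: 415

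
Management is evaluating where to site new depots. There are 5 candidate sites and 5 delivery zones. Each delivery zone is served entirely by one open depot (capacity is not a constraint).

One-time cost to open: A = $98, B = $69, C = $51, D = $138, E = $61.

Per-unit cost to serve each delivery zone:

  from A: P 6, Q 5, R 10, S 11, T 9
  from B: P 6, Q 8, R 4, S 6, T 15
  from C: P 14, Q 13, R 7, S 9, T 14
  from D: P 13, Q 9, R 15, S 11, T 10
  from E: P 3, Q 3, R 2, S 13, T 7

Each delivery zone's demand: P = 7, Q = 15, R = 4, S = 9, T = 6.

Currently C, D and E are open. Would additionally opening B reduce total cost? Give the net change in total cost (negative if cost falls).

Current service cost with {C, D, E}: 197.
Adding B: each delivery zone re-picks its cheapest; new service cost 170, saving 27.
Extra fixed cost: 69. Net change = 69 − 27 = 42.
(Totals: 447 → 489.)

No — net change +42 (cost rises by 42).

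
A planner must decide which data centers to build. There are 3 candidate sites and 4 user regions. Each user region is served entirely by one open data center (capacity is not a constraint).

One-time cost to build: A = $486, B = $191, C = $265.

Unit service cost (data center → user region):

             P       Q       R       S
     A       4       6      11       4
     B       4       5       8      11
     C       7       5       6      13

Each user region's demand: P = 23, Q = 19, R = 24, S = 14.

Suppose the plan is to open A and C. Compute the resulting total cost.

Each user region is assigned to its cheapest site among the open ones.
{A, C}: P→A 4·23=92, Q→C 5·19=95, R→C 6·24=144, S→A 4·14=56. Service 387; fixed 751; total 1138.

Total cost: 1138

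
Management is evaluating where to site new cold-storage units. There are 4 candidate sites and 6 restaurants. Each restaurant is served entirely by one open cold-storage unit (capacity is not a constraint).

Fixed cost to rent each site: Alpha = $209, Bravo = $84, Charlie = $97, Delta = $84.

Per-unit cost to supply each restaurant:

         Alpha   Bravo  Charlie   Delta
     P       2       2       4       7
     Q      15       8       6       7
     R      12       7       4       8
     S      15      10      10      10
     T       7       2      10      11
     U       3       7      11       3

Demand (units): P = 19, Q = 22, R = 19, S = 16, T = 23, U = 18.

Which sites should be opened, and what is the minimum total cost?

For any fixed open set, each restaurant goes to its cheapest open site; total = fixed + service.
{Bravo, Delta}: P→Bravo 2·19=38, Q→Delta 7·22=154, R→Bravo 7·19=133, S→Bravo 10·16=160, T→Bravo 2·23=46, U→Delta 3·18=54. Service 585; fixed 168; total 753.
{Bravo, Charlie}: P→Bravo 2·19=38, Q→Charlie 6·22=132, R→Charlie 4·19=76, S→Bravo 10·16=160, T→Bravo 2·23=46, U→Bravo 7·18=126. Service 578; fixed 181; total 759.
{Bravo}: service 679 + fixed 84 = 763
{Alpha, Bravo, Charlie, Delta}: service 506 + fixed 474 = 980
No other subset beats 753.

Open Bravo and Delta; minimum total cost 753.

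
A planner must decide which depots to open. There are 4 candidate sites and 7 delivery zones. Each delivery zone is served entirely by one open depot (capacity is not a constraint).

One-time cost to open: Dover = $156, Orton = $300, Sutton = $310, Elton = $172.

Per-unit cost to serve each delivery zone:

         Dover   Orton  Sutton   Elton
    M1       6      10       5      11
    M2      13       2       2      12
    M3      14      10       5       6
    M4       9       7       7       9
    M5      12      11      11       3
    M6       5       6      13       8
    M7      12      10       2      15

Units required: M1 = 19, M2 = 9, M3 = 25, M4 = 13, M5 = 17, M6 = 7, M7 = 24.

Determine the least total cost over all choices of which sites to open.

For any fixed open set, each delivery zone goes to its cheapest open site; total = fixed + service.
{Sutton}: M1→Sutton 5·19=95, M2→Sutton 2·9=18, M3→Sutton 5·25=125, M4→Sutton 7·13=91, M5→Sutton 11·17=187, M6→Sutton 13·7=91, M7→Sutton 2·24=48. Service 655; fixed 310; total 965.
{Sutton, Elton}: service 484 + fixed 482 = 966
{Dover, Sutton}: service 599 + fixed 466 = 1065
{Dover, Orton, Sutton, Elton}: M1→Sutton 5·19=95, M2→Orton 2·9=18, M3→Sutton 5·25=125, M4→Orton 7·13=91, M5→Elton 3·17=51, M6→Dover 5·7=35, M7→Sutton 2·24=48. Service 463; fixed 938; total 1401.
No other subset beats 965.

Minimum total cost: 965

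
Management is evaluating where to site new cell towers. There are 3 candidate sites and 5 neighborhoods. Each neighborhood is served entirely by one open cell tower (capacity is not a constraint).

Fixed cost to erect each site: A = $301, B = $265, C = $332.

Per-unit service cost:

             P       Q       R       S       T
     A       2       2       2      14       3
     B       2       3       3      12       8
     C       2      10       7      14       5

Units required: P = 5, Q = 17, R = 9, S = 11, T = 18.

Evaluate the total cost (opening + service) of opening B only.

Total cost: 629

Each neighborhood is assigned to its cheapest site among the open ones.
{B}: P→B 2·5=10, Q→B 3·17=51, R→B 3·9=27, S→B 12·11=132, T→B 8·18=144. Service 364; fixed 265; total 629.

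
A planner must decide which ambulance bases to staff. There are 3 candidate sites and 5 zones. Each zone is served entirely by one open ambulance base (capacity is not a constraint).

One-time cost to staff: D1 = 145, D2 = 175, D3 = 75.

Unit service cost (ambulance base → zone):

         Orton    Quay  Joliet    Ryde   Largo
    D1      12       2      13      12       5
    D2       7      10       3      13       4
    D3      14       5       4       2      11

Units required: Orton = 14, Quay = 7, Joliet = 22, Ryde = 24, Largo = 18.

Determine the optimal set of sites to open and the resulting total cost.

Open D2 and D3; minimum total cost 569.

For any fixed open set, each zone goes to its cheapest open site; total = fixed + service.
{D2, D3}: Orton→D2 7·14=98, Quay→D3 5·7=35, Joliet→D2 3·22=66, Ryde→D3 2·24=48, Largo→D2 4·18=72. Service 319; fixed 250; total 569.
{D1, D3}: Orton→D1 12·14=168, Quay→D1 2·7=14, Joliet→D3 4·22=88, Ryde→D3 2·24=48, Largo→D1 5·18=90. Service 408; fixed 220; total 628.
{D3}: service 565 + fixed 75 = 640
{D1, D2, D3}: Orton→D2 7·14=98, Quay→D1 2·7=14, Joliet→D2 3·22=66, Ryde→D3 2·24=48, Largo→D2 4·18=72. Service 298; fixed 395; total 693.
No other subset beats 569.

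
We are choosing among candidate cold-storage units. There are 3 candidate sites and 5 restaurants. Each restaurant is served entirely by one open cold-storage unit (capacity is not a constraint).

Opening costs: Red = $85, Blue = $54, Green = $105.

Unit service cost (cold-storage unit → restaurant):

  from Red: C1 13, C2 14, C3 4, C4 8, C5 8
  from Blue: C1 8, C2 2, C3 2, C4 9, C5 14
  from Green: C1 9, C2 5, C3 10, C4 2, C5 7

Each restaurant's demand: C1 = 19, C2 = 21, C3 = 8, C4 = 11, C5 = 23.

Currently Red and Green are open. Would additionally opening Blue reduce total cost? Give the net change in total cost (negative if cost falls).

Yes — net change −44 (cost falls by 44).

Current service cost with {Red, Green}: 491.
Adding Blue: each restaurant re-picks its cheapest; new service cost 393, saving 98.
Extra fixed cost: 54. Net change = 54 − 98 = -44.
(Totals: 681 → 637.)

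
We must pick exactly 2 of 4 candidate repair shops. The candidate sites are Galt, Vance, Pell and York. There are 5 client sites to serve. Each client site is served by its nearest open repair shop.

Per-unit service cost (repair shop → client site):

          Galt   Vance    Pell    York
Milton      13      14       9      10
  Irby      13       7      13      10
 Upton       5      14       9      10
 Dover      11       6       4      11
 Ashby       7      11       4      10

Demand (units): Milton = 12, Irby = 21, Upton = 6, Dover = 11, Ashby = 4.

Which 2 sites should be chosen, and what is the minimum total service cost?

Choose Vance and Pell; total service cost 369.

With exactly 2 open, each client site uses its cheapest among the chosen.
{Vance, Pell}: Milton→Pell 9·12=108, Irby→Vance 7·21=147, Upton→Pell 9·6=54, Dover→Pell 4·11=44, Ashby→Pell 4·4=16. Service cost 369.
{Galt, Vance}: service cost 427
{Pell, York}: service cost 432
Among all 6 size-2 choices, {Vance, Pell} is lowest.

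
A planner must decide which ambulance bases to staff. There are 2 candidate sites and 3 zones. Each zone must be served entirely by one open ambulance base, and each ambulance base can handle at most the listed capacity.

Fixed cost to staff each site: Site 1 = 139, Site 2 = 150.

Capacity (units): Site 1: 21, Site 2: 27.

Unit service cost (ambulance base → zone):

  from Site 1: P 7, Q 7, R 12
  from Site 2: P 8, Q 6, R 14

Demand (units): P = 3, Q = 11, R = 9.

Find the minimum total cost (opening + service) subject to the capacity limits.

Open {Site 2}: P→Site 2 8·3=24, Q→Site 2 6·11=66, R→Site 2 14·9=126.
Loads: Site 2 carries 23/27. Service 216; fixed 150; total 366.
Next best feasible plan costs 484.

Minimum total cost: 366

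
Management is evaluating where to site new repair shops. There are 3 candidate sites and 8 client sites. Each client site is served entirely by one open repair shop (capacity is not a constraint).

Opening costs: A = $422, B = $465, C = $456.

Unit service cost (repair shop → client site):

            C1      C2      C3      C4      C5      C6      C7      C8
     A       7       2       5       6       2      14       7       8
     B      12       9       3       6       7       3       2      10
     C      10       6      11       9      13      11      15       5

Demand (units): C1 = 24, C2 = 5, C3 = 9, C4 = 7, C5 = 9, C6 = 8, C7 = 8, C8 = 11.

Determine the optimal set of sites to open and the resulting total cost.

For any fixed open set, each client site goes to its cheapest open site; total = fixed + service.
{A}: C1→A 7·24=168, C2→A 2·5=10, C3→A 5·9=45, C4→A 6·7=42, C5→A 2·9=18, C6→A 14·8=112, C7→A 7·8=56, C8→A 8·11=88. Service 539; fixed 422; total 961.
{B}: C1→B 12·24=288, C2→B 9·5=45, C3→B 3·9=27, C4→B 6·7=42, C5→B 7·9=63, C6→B 3·8=24, C7→B 2·8=16, C8→B 10·11=110. Service 615; fixed 465; total 1080.
{C}: service 812 + fixed 456 = 1268
{A, B, C}: service 360 + fixed 1343 = 1703
(All 7 nonempty subsets were checked; A only is lowest.)

Open A only; minimum total cost 961.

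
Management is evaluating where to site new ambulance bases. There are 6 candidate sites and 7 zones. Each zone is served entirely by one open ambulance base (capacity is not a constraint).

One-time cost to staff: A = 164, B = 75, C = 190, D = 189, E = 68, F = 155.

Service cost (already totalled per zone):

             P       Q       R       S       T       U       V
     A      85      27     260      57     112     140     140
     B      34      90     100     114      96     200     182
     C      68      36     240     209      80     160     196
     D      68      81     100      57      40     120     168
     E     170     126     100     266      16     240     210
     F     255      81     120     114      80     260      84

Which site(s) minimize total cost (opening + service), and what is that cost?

Open A and E; minimum total cost 797.

For any fixed open set, each zone goes to its cheapest open site; total = fixed + service.
{A, E}: P→A 85, Q→A 27, R→E 100, S→A 57, T→E 16, U→A 140, V→A 140. Service 565; fixed 232; total 797.
{A, B, E}: service 514 + fixed 307 = 821
{D}: service 634 + fixed 189 = 823
{A, B, C, D, E, F}: P→B 34, Q→A 27, R→B 100, S→A 57, T→E 16, U→D 120, V→F 84. Service 438; fixed 841; total 1279.
No other subset beats 797.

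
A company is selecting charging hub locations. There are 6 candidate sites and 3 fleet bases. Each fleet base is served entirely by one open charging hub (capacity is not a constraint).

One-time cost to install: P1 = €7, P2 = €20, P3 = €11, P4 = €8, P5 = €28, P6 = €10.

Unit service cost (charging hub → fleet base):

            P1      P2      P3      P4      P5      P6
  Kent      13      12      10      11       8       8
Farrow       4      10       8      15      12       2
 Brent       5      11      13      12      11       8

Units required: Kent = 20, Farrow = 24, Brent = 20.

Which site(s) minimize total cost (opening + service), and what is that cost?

Open P1 and P6; minimum total cost 325.

For any fixed open set, each fleet base goes to its cheapest open site; total = fixed + service.
{P1, P6}: Kent→P6 8·20=160, Farrow→P6 2·24=48, Brent→P1 5·20=100. Service 308; fixed 17; total 325.
{P1, P4, P6}: Kent→P6 8·20=160, Farrow→P6 2·24=48, Brent→P1 5·20=100. Service 308; fixed 25; total 333.
{P1, P3, P6}: Kent→P6 8·20=160, Farrow→P6 2·24=48, Brent→P1 5·20=100. Service 308; fixed 28; total 336.
{P1, P2, P3, P4, P5, P6}: service 308 + fixed 84 = 392
No other subset beats 325.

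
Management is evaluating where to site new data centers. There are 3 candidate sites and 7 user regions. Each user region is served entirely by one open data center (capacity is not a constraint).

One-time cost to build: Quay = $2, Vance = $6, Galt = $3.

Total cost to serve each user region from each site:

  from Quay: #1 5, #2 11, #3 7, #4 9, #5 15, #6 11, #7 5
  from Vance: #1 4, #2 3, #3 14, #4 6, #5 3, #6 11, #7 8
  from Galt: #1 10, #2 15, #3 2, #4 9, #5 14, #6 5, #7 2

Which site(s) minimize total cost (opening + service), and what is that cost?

Open Vance and Galt; minimum total cost 34.

For any fixed open set, each user region goes to its cheapest open site; total = fixed + service.
{Vance, Galt}: #1→Vance 4, #2→Vance 3, #3→Galt 2, #4→Vance 6, #5→Vance 3, #6→Galt 5, #7→Galt 2. Service 25; fixed 9; total 34.
{Quay, Vance, Galt}: service 25 + fixed 11 = 36
{Quay, Vance}: #1→Vance 4, #2→Vance 3, #3→Quay 7, #4→Vance 6, #5→Vance 3, #6→Quay 11, #7→Quay 5. Service 39; fixed 8; total 47.
{Quay}: #1→Quay 5, #2→Quay 11, #3→Quay 7, #4→Quay 9, #5→Quay 15, #6→Quay 11, #7→Quay 5. Service 63; fixed 2; total 65.
(All 7 nonempty subsets were checked; Vance and Galt is lowest.)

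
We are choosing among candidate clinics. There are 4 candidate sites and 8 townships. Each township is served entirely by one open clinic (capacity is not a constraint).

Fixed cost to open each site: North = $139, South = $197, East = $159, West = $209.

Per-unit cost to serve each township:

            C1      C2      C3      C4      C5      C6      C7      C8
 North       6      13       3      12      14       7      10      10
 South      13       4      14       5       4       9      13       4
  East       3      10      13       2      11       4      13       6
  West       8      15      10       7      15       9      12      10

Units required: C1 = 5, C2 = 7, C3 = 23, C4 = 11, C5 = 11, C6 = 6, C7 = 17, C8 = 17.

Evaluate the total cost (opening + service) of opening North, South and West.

Each township is assigned to its cheapest site among the open ones.
{North, South, West}: C1→North 6·5=30, C2→South 4·7=28, C3→North 3·23=69, C4→South 5·11=55, C5→South 4·11=44, C6→North 7·6=42, C7→North 10·17=170, C8→South 4·17=68. Service 506; fixed 545; total 1051.

Total cost: 1051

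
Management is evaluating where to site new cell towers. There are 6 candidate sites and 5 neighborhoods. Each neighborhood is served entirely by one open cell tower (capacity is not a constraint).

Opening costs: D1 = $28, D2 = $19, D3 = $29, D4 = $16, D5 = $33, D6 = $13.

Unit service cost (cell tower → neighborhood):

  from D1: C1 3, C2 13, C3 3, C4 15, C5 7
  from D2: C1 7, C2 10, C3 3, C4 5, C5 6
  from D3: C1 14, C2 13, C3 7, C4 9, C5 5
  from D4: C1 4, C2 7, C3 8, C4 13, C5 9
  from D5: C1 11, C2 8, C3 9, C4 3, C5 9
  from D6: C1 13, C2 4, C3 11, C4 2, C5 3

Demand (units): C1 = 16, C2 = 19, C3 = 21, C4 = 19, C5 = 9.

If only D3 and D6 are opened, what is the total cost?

Total cost: 538

Each neighborhood is assigned to its cheapest site among the open ones.
{D3, D6}: C1→D6 13·16=208, C2→D6 4·19=76, C3→D3 7·21=147, C4→D6 2·19=38, C5→D6 3·9=27. Service 496; fixed 42; total 538.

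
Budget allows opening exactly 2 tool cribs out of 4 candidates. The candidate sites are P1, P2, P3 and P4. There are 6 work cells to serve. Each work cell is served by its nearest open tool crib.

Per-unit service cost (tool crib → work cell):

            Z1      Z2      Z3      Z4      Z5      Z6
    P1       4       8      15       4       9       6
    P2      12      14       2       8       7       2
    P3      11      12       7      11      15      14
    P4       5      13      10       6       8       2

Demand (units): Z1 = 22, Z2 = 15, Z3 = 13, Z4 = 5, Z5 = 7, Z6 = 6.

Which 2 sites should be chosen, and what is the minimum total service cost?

Choose P1 and P2; total service cost 315.

With exactly 2 open, each work cell uses its cheapest among the chosen.
{P1, P2}: Z1→P1 4·22=88, Z2→P1 8·15=120, Z3→P2 2·13=26, Z4→P1 4·5=20, Z5→P2 7·7=49, Z6→P2 2·6=12. Service cost 315.
{P1, P3}: service cost 418
{P2, P4}: service cost 422
Among all 6 size-2 choices, {P1, P2} is lowest.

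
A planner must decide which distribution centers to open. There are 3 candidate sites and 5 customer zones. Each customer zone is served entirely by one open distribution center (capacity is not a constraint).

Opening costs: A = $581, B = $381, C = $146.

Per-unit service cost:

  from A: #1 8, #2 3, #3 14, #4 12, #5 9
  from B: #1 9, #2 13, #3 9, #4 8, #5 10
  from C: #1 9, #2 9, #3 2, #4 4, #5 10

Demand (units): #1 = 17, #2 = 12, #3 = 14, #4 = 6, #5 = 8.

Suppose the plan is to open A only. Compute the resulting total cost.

Total cost: 1093

Each customer zone is assigned to its cheapest site among the open ones.
{A}: #1→A 8·17=136, #2→A 3·12=36, #3→A 14·14=196, #4→A 12·6=72, #5→A 9·8=72. Service 512; fixed 581; total 1093.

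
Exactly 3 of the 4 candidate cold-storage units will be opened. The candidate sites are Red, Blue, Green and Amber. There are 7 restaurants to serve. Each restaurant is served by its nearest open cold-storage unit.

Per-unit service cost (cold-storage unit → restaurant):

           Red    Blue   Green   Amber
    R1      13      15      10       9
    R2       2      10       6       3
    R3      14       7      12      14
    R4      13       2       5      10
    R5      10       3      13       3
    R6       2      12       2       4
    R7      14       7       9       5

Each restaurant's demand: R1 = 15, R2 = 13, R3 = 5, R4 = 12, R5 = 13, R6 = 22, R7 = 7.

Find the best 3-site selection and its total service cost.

Choose Red, Blue and Amber; total service cost 338.

With exactly 3 open, each restaurant uses its cheapest among the chosen.
{Red, Blue, Amber}: R1→Amber 9·15=135, R2→Red 2·13=26, R3→Blue 7·5=35, R4→Blue 2·12=24, R5→Blue 3·13=39, R6→Red 2·22=44, R7→Amber 5·7=35. Service cost 338.
{Blue, Green, Amber}: service cost 351
{Red, Blue, Green}: service cost 367
Among all 4 size-3 choices, {Red, Blue, Amber} is lowest.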